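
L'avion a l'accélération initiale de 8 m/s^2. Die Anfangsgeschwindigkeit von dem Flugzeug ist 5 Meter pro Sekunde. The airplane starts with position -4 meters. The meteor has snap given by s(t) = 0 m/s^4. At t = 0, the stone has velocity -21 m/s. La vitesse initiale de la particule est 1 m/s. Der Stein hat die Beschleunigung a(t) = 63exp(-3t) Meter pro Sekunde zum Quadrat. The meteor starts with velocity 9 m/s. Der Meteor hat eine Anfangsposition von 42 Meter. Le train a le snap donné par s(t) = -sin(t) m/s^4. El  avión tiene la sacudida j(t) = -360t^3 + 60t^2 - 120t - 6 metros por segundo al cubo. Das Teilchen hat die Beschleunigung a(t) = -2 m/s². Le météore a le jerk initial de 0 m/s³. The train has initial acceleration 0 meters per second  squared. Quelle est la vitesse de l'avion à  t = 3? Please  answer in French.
En partant du jerk j(t) = -360·t^3 + 60·t^2 - 120·t - 6, nous prenons 2 intégrales. En intégrant le jerk et en utilisant la condition initiale a(0) = 8, nous obtenons a(t) = -90·t^4 + 20·t^3 - 60·t^2 - 6·t + 8. En intégrant l'accélération et en utilisant la condition initiale v(0) = 5, nous obtenons v(t) = -18·t^5 + 5·t^4 - 20·t^3 - 3·t^2 + 8·t + 5. De l'équation de la vitesse v(t) = -18·t^5 + 5·t^4 - 20·t^3 - 3·t^2 + 8·t + 5, nous substituons t = 3 pour obtenir v = -4507.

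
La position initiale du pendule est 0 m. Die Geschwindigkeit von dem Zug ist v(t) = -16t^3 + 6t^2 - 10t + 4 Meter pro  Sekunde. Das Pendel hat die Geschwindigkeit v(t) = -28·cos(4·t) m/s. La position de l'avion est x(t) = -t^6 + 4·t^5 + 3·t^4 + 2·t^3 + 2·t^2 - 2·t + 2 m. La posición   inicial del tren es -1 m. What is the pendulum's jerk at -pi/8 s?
To solve this, we need to take 2 derivatives of our velocity equation v(t) = -28·cos(4·t). The derivative of velocity gives acceleration: a(t) = 112·sin(4·t). Taking d/dt of a(t), we find j(t) = 448·cos(4·t). From the given jerk equation j(t) = 448·cos(4·t), we substitute t = -pi/8 to get j = 0.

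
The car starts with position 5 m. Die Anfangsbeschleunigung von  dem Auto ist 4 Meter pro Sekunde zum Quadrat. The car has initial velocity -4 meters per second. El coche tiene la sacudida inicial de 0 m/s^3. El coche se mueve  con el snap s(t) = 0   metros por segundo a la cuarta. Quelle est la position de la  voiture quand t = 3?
Pour résoudre ceci, nous devons prendre 4 primitives de notre équation du snap s(t) = 0. L'intégrale du snap, avec j(0) = 0, donne le jerk: j(t) = 0. La primitive du jerk, avec a(0) = 4, donne l'accélération: a(t) = 4. En prenant ∫a(t)dt et en appliquant v(0) = -4, nous trouvons v(t) = 4·t - 4. En prenant ∫v(t)dt et en appliquant x(0) = 5, nous trouvons x(t) = 2·t^2 - 4·t + 5. De l'équation de la position x(t) = 2·t^2 - 4·t + 5, nous substituons t = 3 pour obtenir x = 11.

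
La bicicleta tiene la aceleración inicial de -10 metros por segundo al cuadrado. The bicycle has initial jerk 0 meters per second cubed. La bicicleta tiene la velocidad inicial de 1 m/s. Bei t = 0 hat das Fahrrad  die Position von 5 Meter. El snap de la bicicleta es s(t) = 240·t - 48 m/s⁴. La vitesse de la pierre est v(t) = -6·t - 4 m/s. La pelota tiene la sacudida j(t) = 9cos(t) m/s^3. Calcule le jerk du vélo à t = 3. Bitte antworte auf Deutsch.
Um dies zu lösen, müssen wir 1 Stammfunktion unserer Gleichung für den Snap s(t) = 240·t - 48 finden. Mit ∫s(t)dt und Anwendung von j(0) = 0, finden wir j(t) = 24·t·(5·t - 2). Aus der Gleichung für den Ruck j(t) = 24·t·(5·t - 2), setzen wir t = 3 ein und erhalten j = 936.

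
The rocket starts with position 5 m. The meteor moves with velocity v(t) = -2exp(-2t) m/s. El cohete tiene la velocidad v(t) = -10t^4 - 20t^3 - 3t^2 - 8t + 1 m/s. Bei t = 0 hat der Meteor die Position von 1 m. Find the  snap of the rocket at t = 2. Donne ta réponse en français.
Pour résoudre ceci, nous devons prendre 3 dérivées de notre équation de la vitesse v(t) = -10·t^4 - 20·t^3 - 3·t^2 - 8·t + 1. En prenant d/dt de v(t), nous trouvons a(t) = -40·t^3 - 60·t^2 - 6·t - 8. En prenant d/dt de a(t), nous trouvons j(t) = -120·t^2 - 120·t - 6. La dérivée du jerk donne le snap: s(t) = -240·t - 120. En utilisant s(t) = -240·t - 120 et en substituant t = 2, nous trouvons s = -600.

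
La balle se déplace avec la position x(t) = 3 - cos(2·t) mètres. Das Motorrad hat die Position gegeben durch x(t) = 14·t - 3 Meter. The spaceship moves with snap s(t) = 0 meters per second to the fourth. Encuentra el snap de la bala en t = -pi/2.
Partiendo de la posición x(t) = 3 - cos(2·t), tomamos 4 derivadas. Tomando d/dt de x(t), encontramos v(t) = 2·sin(2·t). Tomando d/dt de v(t), encontramos a(t) = 4·cos(2·t). La derivada de la aceleración da la sacudida: j(t) = -8·sin(2·t). Derivando la sacudida, obtenemos el snap: s(t) = -16·cos(2·t). Tenemos el snap s(t) = -16·cos(2·t). Sustituyendo t = -pi/2: s(-pi/2) = 16.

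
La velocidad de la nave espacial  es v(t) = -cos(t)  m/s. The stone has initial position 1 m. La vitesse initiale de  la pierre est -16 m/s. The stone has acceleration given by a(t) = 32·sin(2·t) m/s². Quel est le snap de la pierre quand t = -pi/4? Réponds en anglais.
To solve this, we need to take 2 derivatives of our acceleration equation a(t) = 32·sin(2·t). Taking d/dt of a(t), we find j(t) = 64·cos(2·t). The derivative of jerk gives snap: s(t) = -128·sin(2·t). We have snap s(t) = -128·sin(2·t). Substituting t = -pi/4: s(-pi/4) = 128.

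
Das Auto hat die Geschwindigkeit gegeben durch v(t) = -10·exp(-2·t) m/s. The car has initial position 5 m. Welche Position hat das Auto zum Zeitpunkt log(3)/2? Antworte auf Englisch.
Starting from velocity v(t) = -10·exp(-2·t), we take 1 antiderivative. The antiderivative of velocity is position. Using x(0) = 5, we get x(t) = 5·exp(-2·t). We have position x(t) = 5·exp(-2·t). Substituting t = log(3)/2: x(log(3)/2) = 5/3.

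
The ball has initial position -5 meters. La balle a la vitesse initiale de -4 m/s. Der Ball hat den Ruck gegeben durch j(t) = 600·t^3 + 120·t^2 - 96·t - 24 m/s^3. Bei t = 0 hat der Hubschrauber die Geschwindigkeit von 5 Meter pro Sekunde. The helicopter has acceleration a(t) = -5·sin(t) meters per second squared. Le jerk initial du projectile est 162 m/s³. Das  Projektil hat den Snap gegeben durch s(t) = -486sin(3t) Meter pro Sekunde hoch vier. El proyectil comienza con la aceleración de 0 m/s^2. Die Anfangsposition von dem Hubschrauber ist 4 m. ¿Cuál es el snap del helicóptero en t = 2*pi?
Partiendo de la aceleración a(t) = -5·sin(t), tomamos 2 derivadas. Derivando la aceleración, obtenemos la sacudida: j(t) = -5·cos(t). Tomando d/dt de j(t), encontramos s(t) = 5·sin(t). Tenemos el snap s(t) = 5·sin(t). Sustituyendo t = 2*pi: s(2*pi) = 0.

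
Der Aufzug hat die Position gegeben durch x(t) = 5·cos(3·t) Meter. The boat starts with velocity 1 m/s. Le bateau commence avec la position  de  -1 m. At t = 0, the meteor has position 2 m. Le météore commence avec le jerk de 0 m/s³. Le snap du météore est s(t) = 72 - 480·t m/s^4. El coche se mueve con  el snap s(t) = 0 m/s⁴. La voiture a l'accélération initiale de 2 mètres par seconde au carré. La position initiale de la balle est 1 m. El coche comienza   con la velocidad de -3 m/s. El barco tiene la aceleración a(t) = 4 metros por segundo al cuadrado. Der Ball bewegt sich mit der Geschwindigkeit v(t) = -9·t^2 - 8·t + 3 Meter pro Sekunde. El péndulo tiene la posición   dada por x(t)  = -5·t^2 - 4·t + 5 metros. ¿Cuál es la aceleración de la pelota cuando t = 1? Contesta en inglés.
To solve this, we need to take 1 derivative of our velocity equation v(t) = -9·t^2 - 8·t + 3. Taking d/dt of v(t), we find a(t) = -18·t - 8. Using a(t) = -18·t - 8 and substituting t = 1, we find a = -26.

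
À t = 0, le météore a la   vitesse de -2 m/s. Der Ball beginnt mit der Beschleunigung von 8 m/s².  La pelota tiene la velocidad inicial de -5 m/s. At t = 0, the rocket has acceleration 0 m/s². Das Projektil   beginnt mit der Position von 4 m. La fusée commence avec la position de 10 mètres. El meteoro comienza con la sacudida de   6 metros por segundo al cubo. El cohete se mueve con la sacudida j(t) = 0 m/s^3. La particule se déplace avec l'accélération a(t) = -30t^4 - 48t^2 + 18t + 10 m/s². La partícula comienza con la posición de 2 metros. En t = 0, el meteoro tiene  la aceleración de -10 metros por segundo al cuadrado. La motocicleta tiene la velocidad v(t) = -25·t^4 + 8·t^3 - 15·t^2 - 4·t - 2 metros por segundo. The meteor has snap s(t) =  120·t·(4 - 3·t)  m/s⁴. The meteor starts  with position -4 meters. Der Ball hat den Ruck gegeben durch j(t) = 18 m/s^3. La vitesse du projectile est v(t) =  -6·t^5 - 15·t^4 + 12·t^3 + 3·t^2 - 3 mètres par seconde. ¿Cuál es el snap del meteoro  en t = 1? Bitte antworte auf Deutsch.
Wir haben den Snap s(t) = 120·t·(4 - 3·t). Durch Einsetzen von t = 1: s(1) = 120.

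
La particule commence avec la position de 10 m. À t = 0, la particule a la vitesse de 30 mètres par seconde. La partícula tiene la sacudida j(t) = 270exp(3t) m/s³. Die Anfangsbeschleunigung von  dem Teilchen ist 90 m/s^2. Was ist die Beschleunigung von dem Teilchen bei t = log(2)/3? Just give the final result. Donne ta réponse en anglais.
At t = log(2)/3, a = 180.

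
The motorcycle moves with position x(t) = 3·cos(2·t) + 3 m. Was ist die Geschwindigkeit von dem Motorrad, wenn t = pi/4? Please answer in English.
To solve this, we need to take 1 derivative of our position equation x(t) = 3·cos(2·t) + 3. Differentiating position, we get velocity: v(t) = -6·sin(2·t). Using v(t) = -6·sin(2·t) and substituting t = pi/4, we find v = -6.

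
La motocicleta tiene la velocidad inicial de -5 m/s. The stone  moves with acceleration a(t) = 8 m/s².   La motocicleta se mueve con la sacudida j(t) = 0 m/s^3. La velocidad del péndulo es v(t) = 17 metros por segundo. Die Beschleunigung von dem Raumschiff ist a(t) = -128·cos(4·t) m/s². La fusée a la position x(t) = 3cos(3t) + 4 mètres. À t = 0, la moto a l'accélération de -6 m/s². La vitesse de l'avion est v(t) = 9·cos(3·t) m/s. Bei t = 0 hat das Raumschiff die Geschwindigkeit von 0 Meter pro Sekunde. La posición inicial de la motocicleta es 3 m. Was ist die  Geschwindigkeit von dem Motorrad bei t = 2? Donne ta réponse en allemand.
Wir müssen das Integral unserer Gleichung für den Ruck j(t) = 0 2-mal finden. Das Integral von dem Ruck ist die Beschleunigung. Mit a(0) = -6 erhalten wir a(t) = -6. Mit ∫a(t)dt und Anwendung von v(0) = -5, finden wir v(t) = -6·t - 5. Aus der Gleichung für die Geschwindigkeit v(t) = -6·t - 5, setzen wir t = 2 ein und erhalten v = -17.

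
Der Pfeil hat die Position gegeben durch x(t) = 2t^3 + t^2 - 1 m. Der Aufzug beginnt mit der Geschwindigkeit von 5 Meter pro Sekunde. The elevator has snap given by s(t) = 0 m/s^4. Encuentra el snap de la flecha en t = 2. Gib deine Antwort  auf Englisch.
To solve this, we need to take 4 derivatives of our position equation x(t) = 2·t^3 + t^2 - 1. Taking d/dt of x(t), we find v(t) = 6·t^2 + 2·t. The derivative of velocity gives acceleration: a(t) = 12·t + 2. Differentiating acceleration, we get jerk: j(t) = 12. The derivative of jerk gives snap: s(t) = 0. We have snap s(t) = 0. Substituting t = 2: s(2) = 0.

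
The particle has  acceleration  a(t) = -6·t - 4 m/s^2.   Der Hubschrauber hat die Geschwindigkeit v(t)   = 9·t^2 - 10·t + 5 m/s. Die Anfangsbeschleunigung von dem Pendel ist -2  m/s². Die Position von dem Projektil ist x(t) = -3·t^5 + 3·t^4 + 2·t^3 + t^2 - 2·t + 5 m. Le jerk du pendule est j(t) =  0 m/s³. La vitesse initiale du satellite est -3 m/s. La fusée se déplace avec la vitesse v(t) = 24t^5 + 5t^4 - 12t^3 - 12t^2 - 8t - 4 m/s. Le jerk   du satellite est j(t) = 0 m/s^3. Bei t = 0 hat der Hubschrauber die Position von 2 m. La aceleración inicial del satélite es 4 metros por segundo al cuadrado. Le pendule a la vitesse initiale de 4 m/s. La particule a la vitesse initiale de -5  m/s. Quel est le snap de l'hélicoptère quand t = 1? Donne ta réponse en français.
Pour résoudre ceci, nous devons prendre 3 dérivées de notre équation de la vitesse v(t) = 9·t^2 - 10·t + 5. La dérivée de la vitesse donne l'accélération: a(t) = 18·t - 10. En dérivant l'accélération, nous obtenons le jerk: j(t) = 18. En prenant d/dt de j(t), nous trouvons s(t) = 0. De l'équation du snap s(t) = 0, nous substituons t = 1 pour obtenir s = 0.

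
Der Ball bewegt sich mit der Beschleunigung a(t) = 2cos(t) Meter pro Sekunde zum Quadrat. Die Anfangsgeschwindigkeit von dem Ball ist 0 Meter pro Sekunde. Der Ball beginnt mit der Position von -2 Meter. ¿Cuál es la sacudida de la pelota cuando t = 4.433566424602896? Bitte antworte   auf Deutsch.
Wir müssen unsere Gleichung für die Beschleunigung a(t) = 2·cos(t) 1-mal ableiten. Die Ableitung von der Beschleunigung ergibt den Ruck: j(t) = -2·sin(t). Mit j(t) = -2·sin(t) und Einsetzen von t = 4.433566424602896, finden wir j = 1.92276033080934.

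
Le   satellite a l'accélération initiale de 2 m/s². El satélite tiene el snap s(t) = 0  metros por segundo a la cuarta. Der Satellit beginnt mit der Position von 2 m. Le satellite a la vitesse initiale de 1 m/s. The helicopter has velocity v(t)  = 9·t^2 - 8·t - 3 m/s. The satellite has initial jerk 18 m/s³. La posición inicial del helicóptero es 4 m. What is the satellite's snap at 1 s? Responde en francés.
Nous avons le snap s(t) = 0. En substituant t = 1: s(1) = 0.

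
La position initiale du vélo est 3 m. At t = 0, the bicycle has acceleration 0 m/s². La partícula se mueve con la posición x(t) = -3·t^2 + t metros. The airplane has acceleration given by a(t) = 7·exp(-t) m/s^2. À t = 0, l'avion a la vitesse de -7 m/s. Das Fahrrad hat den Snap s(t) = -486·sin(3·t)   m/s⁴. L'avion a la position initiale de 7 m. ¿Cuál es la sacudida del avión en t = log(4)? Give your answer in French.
Pour résoudre ceci, nous devons prendre 1 dérivée de notre équation de l'accélération a(t) = 7·exp(-t). En prenant d/dt de a(t), nous trouvons j(t) = -7·exp(-t). Nous avons le jerk j(t) = -7·exp(-t). En substituant t = log(4): j(log(4)) = -7/4.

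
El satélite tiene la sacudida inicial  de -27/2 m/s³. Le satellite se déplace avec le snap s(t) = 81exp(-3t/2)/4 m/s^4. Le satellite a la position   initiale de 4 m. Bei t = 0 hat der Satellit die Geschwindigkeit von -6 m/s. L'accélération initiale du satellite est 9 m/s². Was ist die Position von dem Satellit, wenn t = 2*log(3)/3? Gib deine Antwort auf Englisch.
To solve this, we need to take 4 integrals of our snap equation s(t) = 81·exp(-3·t/2)/4. Integrating snap and using the initial condition j(0) = -27/2, we get j(t) = -27·exp(-3·t/2)/2. Taking ∫j(t)dt and applying a(0) = 9, we find a(t) = 9·exp(-3·t/2). Finding the integral of a(t) and using v(0) = -6: v(t) = -6·exp(-3·t/2). Finding the integral of v(t) and using x(0) = 4: x(t) = 4·exp(-3·t/2). From the given position equation x(t) = 4·exp(-3·t/2), we substitute t = 2*log(3)/3 to get x = 4/3.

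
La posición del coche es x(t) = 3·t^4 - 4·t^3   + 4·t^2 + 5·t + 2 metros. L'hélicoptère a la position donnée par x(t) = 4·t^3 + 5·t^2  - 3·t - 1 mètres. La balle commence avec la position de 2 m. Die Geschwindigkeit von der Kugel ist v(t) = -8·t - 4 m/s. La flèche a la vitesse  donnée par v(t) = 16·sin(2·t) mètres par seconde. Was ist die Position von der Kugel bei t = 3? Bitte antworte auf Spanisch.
Debemos encontrar la antiderivada de nuestra ecuación de la velocidad v(t) = -8·t - 4 1 vez. La antiderivada de la velocidad, con x(0) = 2, da la posición: x(t) = -4·t^2 - 4·t + 2. De la ecuación de la posición x(t) = -4·t^2 - 4·t + 2, sustituimos t = 3 para obtener x = -46.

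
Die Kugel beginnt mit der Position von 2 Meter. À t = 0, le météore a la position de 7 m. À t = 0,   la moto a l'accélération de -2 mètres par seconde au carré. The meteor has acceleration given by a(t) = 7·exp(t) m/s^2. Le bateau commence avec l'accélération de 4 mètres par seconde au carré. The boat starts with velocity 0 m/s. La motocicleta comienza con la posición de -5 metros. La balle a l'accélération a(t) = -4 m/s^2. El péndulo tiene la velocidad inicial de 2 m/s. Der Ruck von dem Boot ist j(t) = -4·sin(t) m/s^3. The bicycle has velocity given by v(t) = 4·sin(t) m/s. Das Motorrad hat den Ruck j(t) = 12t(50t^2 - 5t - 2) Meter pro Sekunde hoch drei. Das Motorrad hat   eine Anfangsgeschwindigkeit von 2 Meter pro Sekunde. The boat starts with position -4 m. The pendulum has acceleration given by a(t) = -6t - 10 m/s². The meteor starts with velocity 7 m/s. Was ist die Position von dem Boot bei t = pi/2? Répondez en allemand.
Wir müssen das Integral unserer Gleichung für den Ruck j(t) = -4·sin(t) 3-mal finden. Das Integral von dem Ruck, mit a(0) = 4, ergibt die Beschleunigung: a(t) = 4·cos(t). Durch Integration von der Beschleunigung und Verwendung der Anfangsbedingung v(0) = 0, erhalten wir v(t) = 4·sin(t). Das Integral von der Geschwindigkeit, mit x(0) = -4, ergibt die Position: x(t) = -4·cos(t). Mit x(t) = -4·cos(t) und Einsetzen von t = pi/2, finden wir x = 0.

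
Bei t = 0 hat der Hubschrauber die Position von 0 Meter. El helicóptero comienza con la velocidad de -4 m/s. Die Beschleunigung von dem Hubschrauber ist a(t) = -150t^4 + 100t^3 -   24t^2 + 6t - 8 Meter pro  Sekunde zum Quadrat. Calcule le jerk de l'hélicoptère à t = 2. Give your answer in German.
Ausgehend von der Beschleunigung a(t) = -150·t^4 + 100·t^3 - 24·t^2 + 6·t - 8, nehmen wir 1 Ableitung. Mit d/dt von a(t) finden wir j(t) = -600·t^3 + 300·t^2 - 48·t + 6. Wir haben den Ruck j(t) = -600·t^3 + 300·t^2 - 48·t + 6. Durch Einsetzen von t = 2: j(2) = -3690.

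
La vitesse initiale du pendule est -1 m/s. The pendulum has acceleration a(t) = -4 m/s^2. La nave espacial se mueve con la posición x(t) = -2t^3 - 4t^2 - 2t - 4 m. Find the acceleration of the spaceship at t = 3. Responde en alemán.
Um dies zu lösen, müssen wir 2 Ableitungen unserer Gleichung für die Position x(t) = -2·t^3 - 4·t^2 - 2·t - 4 nehmen. Die Ableitung von der Position ergibt die Geschwindigkeit: v(t) = -6·t^2 - 8·t - 2. Mit d/dt von v(t) finden wir a(t) = -12·t - 8. Aus der Gleichung für die Beschleunigung a(t) = -12·t - 8, setzen wir t = 3 ein und erhalten a = -44.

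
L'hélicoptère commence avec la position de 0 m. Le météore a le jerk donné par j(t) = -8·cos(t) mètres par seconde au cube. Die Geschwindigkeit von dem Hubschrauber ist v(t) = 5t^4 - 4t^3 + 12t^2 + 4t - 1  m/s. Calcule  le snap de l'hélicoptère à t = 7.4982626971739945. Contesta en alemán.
Wir müssen unsere Gleichung für die Geschwindigkeit v(t) = 5·t^4 - 4·t^3 + 12·t^2 + 4·t - 1 3-mal ableiten. Mit d/dt von v(t) finden wir a(t) = 20·t^3 - 12·t^2 + 24·t + 4. Durch Ableiten von der Beschleunigung erhalten wir den Ruck: j(t) = 60·t^2 - 24·t + 24. Durch Ableiten von dem Ruck erhalten wir den Snap: s(t) = 120·t - 24. Wir haben den Snap s(t) = 120·t - 24. Durch Einsetzen von t = 7.4982626971739945: s(7.4982626971739945) = 875.791523660879.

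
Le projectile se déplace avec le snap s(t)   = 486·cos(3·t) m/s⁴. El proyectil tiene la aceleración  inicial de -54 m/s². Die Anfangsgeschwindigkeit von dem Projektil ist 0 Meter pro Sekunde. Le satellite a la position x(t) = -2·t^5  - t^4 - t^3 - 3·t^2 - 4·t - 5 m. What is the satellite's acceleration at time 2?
Starting from position x(t) = -2·t^5 - t^4 - t^3 - 3·t^2 - 4·t - 5, we take 2 derivatives. Differentiating position, we get velocity: v(t) = -10·t^4 - 4·t^3 - 3·t^2 - 6·t - 4. Taking d/dt of v(t), we find a(t) = -40·t^3 - 12·t^2 - 6·t - 6. From the given acceleration equation a(t) = -40·t^3 - 12·t^2 - 6·t - 6, we substitute t = 2 to get a = -386.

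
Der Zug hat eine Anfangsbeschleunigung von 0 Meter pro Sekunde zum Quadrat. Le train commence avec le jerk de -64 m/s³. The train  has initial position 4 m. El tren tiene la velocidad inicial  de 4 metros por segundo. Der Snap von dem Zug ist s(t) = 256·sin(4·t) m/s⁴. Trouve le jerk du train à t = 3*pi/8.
Nous devons trouver la primitive de notre équation du snap s(t) = 256·sin(4·t) 1 fois. En intégrant le snap et en utilisant la condition initiale j(0) = -64, nous obtenons j(t) = -64·cos(4·t). De l'équation du jerk j(t) = -64·cos(4·t), nous substituons t = 3*pi/8 pour obtenir j = 0.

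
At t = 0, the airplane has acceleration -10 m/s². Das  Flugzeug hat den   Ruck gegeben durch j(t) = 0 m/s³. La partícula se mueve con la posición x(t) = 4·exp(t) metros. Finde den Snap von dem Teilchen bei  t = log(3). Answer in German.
Um dies zu lösen, müssen wir 4 Ableitungen unserer Gleichung für die Position x(t) = 4·exp(t) nehmen. Mit d/dt von x(t) finden wir v(t) = 4·exp(t). Durch Ableiten von der Geschwindigkeit erhalten wir die Beschleunigung: a(t) = 4·exp(t). Die Ableitung von der Beschleunigung ergibt den Ruck: j(t) = 4·exp(t). Mit d/dt von j(t) finden wir s(t) = 4·exp(t). Mit s(t) = 4·exp(t) und Einsetzen von t = log(3), finden wir s = 12.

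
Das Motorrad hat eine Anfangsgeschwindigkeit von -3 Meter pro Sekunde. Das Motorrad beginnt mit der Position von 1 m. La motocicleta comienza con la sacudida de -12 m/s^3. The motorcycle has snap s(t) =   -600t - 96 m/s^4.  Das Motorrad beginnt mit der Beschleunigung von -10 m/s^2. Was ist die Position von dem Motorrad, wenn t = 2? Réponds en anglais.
To find the answer, we compute 4 antiderivatives of s(t) = -600·t - 96. Taking ∫s(t)dt and applying j(0) = -12, we find j(t) = -300·t^2 - 96·t - 12. The antiderivative of jerk is acceleration. Using a(0) = -10, we get a(t) = -100·t^3 - 48·t^2 - 12·t - 10. Finding the integral of a(t) and using v(0) = -3: v(t) = -25·t^4 - 16·t^3 - 6·t^2 - 10·t - 3. Integrating velocity and using the initial condition x(0) = 1, we get x(t) = -5·t^5 - 4·t^4 - 2·t^3 - 5·t^2 - 3·t + 1. Using x(t) = -5·t^5 - 4·t^4 - 2·t^3 - 5·t^2 - 3·t + 1 and substituting t = 2, we find x = -265.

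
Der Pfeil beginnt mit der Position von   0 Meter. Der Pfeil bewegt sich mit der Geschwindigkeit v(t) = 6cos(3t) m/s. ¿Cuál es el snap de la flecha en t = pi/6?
Partiendo de la velocidad v(t) = 6·cos(3·t), tomamos 3 derivadas. Derivando la velocidad, obtenemos la aceleración: a(t) = -18·sin(3·t). La derivada de la aceleración da la sacudida: j(t) = -54·cos(3·t). La derivada de la sacudida da el snap: s(t) = 162·sin(3·t). Tenemos el snap s(t) = 162·sin(3·t). Sustituyendo t = pi/6: s(pi/6) = 162.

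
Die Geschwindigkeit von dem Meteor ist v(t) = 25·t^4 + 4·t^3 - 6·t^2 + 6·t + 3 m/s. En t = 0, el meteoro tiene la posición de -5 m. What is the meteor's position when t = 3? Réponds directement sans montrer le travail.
The answer is 1273.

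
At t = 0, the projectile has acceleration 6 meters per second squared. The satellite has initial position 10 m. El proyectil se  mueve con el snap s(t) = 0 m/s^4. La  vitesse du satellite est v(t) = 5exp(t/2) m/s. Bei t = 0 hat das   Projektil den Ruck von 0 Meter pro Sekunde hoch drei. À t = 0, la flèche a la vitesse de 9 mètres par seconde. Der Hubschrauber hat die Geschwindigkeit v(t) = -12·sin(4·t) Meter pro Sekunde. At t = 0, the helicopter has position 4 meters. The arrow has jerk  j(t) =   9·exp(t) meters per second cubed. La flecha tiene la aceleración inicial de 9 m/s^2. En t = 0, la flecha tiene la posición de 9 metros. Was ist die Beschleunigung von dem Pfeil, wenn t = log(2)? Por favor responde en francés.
En partant du jerk j(t) = 9·exp(t), nous prenons 1 primitive. La primitive du jerk, avec a(0) = 9, donne l'accélération: a(t) = 9·exp(t). Nous avons l'accélération a(t) = 9·exp(t). En substituant t = log(2): a(log(2)) = 18.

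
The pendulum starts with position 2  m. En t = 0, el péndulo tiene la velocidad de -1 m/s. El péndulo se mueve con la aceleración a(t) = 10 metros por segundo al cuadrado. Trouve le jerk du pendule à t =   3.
Nous devons dériver notre équation de l'accélération a(t) = 10 1 fois. En prenant d/dt de a(t), nous trouvons j(t) = 0. De l'équation du jerk j(t) = 0, nous substituons t = 3 pour obtenir j = 0.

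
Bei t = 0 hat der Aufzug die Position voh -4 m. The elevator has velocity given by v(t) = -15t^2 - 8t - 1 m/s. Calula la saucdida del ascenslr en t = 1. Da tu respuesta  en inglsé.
Starting from velocity v(t) = -15·t^2 - 8·t - 1, we take 2 derivatives. The derivative of velocity gives acceleration: a(t) = -30·t - 8. The derivative of acceleration gives jerk: j(t) = -30. From the given jerk equation j(t) = -30, we substitute t = 1 to get j = -30.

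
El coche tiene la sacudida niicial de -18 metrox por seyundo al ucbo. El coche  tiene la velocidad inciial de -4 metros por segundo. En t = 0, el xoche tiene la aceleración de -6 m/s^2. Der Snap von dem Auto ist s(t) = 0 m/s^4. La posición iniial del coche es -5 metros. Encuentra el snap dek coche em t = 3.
De la ecuación del snap s(t) = 0, sustituimos t = 3 para obtener s = 0.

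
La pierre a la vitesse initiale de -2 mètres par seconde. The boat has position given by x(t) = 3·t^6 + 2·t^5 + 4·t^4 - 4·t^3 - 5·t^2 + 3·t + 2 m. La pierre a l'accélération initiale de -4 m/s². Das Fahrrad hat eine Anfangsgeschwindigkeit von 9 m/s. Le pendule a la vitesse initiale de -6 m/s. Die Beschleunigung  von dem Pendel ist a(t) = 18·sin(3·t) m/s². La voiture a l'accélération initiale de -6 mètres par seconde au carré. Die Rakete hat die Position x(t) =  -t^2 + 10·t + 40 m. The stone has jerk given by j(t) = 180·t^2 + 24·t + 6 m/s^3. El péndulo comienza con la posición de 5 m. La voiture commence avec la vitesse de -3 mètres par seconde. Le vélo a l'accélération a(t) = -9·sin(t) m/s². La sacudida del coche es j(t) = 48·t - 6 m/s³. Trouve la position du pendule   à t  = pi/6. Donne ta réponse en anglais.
To find the answer, we compute 2 antiderivatives of a(t) = 18·sin(3·t). Integrating acceleration and using the initial condition v(0) = -6, we get v(t) = -6·cos(3·t). Finding the antiderivative of v(t) and using x(0) = 5: x(t) = 5 - 2·sin(3·t). Using x(t) = 5 - 2·sin(3·t) and substituting t = pi/6, we find x = 3.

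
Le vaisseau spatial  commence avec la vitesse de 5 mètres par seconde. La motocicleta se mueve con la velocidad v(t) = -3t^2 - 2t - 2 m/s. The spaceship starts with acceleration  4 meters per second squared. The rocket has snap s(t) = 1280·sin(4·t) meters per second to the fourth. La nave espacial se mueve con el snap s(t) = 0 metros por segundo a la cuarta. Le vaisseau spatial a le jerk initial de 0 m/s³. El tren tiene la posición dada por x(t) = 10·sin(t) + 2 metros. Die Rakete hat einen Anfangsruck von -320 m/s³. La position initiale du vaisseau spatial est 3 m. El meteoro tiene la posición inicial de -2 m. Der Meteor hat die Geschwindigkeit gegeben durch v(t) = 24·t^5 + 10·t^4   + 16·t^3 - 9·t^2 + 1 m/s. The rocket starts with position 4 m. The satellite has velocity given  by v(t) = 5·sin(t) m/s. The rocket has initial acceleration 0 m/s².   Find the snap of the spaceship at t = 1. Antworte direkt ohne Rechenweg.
The answer is 0.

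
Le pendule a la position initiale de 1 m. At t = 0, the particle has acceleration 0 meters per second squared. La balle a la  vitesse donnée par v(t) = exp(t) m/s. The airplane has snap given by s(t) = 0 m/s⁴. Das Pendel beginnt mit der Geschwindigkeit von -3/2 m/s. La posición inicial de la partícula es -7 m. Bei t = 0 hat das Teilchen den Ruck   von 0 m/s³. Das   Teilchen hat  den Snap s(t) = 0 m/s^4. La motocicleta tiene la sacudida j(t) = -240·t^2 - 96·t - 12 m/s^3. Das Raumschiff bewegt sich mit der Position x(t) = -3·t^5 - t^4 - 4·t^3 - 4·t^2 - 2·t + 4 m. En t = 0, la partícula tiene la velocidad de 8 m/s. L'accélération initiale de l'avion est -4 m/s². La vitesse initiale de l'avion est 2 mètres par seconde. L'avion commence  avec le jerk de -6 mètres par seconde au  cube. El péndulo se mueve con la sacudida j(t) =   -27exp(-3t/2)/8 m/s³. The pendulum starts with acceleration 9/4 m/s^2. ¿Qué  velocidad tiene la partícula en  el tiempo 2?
Debemos encontrar la integral de nuestra ecuación del snap s(t) = 0 3 veces. La antiderivada del snap es la sacudida. Usando j(0) = 0, obtenemos j(t) = 0. Integrando la sacudida y usando la condición inicial a(0) = 0, obtenemos a(t) = 0. Tomando ∫a(t)dt y aplicando v(0) = 8, encontramos v(t) = 8. De la ecuación de la velocidad v(t) = 8, sustituimos t = 2 para obtener v = 8.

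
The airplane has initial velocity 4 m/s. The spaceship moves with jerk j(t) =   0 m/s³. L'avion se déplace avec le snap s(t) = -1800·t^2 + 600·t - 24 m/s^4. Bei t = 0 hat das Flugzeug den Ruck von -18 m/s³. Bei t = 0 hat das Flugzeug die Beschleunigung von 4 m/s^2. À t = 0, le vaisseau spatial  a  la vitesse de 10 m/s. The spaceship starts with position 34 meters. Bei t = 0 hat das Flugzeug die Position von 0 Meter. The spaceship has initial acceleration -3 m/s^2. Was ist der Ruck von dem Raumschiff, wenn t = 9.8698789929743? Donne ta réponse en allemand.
Mit j(t) = 0 und Einsetzen von t = 9.8698789929743, finden wir j = 0.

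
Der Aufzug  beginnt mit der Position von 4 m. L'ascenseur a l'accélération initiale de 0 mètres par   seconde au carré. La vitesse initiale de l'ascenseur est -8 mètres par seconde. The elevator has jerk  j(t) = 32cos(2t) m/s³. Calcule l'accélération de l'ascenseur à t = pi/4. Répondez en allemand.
Ausgehend von dem Ruck j(t) = 32·cos(2·t), nehmen wir 1 Integral. Mit ∫j(t)dt und Anwendung von a(0) = 0, finden wir a(t) = 16·sin(2·t). Mit a(t) = 16·sin(2·t) und Einsetzen von t = pi/4, finden wir a = 16.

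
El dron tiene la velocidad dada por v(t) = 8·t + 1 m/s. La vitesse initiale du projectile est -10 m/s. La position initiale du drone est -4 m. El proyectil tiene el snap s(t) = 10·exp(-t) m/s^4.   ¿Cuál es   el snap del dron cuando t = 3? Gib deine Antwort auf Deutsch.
Wir müssen unsere Gleichung für die Geschwindigkeit v(t) = 8·t + 1 3-mal ableiten. Die Ableitung von der Geschwindigkeit ergibt die Beschleunigung: a(t) = 8. Durch Ableiten von der Beschleunigung erhalten wir den Ruck: j(t) = 0. Mit d/dt von j(t) finden wir s(t) = 0. Aus der Gleichung für den Snap s(t) = 0, setzen wir t = 3 ein und erhalten s = 0.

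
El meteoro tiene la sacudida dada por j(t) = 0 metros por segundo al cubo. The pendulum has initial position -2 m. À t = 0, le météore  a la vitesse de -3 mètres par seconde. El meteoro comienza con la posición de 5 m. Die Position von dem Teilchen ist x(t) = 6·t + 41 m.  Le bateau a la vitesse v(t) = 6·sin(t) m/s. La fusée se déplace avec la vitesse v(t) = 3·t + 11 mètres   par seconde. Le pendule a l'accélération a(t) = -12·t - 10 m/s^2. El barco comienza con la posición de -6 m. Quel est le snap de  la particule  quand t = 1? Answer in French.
Nous devons dériver notre équation de la position x(t) = 6·t + 41 4 fois. En prenant d/dt de x(t), nous trouvons v(t) = 6. En prenant d/dt de v(t), nous trouvons a(t) = 0. La dérivée de l'accélération donne le jerk: j(t) = 0. En dérivant le jerk, nous obtenons le snap: s(t) = 0. En utilisant s(t) = 0 et en substituant t = 1, nous trouvons s = 0.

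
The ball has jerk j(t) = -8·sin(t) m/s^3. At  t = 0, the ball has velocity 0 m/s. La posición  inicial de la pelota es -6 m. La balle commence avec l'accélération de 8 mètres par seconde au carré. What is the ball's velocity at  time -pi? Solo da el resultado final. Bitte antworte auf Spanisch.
La velocidad en t = -pi es v = 0.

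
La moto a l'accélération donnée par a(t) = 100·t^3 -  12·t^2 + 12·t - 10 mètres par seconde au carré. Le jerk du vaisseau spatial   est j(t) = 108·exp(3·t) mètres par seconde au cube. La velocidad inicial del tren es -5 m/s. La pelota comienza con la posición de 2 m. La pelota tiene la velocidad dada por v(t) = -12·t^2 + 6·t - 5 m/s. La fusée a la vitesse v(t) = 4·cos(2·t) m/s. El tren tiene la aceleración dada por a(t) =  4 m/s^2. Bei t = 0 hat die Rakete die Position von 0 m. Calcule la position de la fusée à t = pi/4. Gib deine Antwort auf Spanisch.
Para resolver esto, necesitamos tomar 1 integral de nuestra ecuación de la velocidad v(t) = 4·cos(2·t). La integral de la velocidad, con x(0) = 0, da la posición: x(t) = 2·sin(2·t). De la ecuación de la posición x(t) = 2·sin(2·t), sustituimos t = pi/4 para obtener x = 2.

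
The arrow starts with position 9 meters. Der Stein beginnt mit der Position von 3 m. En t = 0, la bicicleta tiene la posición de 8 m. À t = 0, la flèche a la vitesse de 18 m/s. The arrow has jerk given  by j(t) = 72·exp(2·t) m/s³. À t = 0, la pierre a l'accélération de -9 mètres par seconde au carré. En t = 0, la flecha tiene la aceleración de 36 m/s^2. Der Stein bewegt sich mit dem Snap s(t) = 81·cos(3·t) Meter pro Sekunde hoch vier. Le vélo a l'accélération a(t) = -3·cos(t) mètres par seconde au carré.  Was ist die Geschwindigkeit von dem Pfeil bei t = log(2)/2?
Um dies zu lösen, müssen wir 2 Integrale unserer Gleichung für den Ruck j(t) = 72·exp(2·t) finden. Das Integral von dem Ruck ist die Beschleunigung. Mit a(0) = 36 erhalten wir a(t) = 36·exp(2·t). Mit ∫a(t)dt und Anwendung von v(0) = 18, finden wir v(t) = 18·exp(2·t). Mit v(t) = 18·exp(2·t) und Einsetzen von t = log(2)/2, finden wir v = 36.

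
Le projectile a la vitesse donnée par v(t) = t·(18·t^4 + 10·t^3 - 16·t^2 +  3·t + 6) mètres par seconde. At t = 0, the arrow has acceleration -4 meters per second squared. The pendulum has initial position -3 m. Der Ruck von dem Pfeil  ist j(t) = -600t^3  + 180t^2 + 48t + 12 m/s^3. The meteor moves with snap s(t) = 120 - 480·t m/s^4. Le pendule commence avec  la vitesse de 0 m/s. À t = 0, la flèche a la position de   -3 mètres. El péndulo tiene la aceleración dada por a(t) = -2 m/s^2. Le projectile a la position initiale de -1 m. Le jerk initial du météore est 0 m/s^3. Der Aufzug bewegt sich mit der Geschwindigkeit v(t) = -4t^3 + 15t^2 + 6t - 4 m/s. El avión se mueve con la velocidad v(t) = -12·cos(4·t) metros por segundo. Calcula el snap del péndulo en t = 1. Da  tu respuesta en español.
Debemos derivar nuestra ecuación de la aceleración a(t) = -2 2 veces. La derivada de la aceleración da la sacudida: j(t) = 0. La derivada de la sacudida da el snap: s(t) = 0. Usando s(t) = 0 y sustituyendo t = 1, encontramos s = 0.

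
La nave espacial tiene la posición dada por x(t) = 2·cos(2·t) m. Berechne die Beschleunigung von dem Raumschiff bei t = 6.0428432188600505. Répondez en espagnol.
Partiendo de la posición x(t) = 2·cos(2·t), tomamos 2 derivadas. Derivando la posición, obtenemos la velocidad: v(t) = -4·sin(2·t). Tomando d/dt de v(t), encontramos a(t) = -8·cos(2·t). Tenemos la aceleración a(t) = -8·cos(2·t). Sustituyendo t = 6.0428432188600505: a(6.0428432188600505) = -7.09343021343596.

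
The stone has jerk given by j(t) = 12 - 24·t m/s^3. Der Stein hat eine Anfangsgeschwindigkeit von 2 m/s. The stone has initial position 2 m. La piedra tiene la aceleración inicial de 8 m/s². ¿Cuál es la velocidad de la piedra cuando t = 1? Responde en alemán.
Wir müssen das Integral unserer Gleichung für den Ruck j(t) = 12 - 24·t 2-mal finden. Die Stammfunktion von dem Ruck ist die Beschleunigung. Mit a(0) = 8 erhalten wir a(t) = -12·t^2 + 12·t + 8. Mit ∫a(t)dt und Anwendung von v(0) = 2, finden wir v(t) = -4·t^3 + 6·t^2 + 8·t + 2. Aus der Gleichung für die Geschwindigkeit v(t) = -4·t^3 + 6·t^2 + 8·t + 2, setzen wir t = 1 ein und erhalten v = 12.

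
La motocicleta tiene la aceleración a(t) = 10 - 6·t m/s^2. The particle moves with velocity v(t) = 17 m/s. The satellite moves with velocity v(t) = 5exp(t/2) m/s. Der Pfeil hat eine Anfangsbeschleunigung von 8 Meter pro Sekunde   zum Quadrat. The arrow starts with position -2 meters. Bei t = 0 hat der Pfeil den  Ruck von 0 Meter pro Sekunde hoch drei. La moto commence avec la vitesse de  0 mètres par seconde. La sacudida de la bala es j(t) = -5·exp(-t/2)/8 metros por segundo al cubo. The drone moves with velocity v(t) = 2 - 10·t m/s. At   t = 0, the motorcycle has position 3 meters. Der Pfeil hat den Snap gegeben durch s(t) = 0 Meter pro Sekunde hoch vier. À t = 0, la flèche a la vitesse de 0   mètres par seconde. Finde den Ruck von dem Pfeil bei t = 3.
Um dies zu lösen, müssen wir 1 Integral unserer Gleichung für den Snap s(t) = 0 finden. Mit ∫s(t)dt und Anwendung von j(0) = 0, finden wir j(t) = 0. Mit j(t) = 0 und Einsetzen von t = 3, finden wir j = 0.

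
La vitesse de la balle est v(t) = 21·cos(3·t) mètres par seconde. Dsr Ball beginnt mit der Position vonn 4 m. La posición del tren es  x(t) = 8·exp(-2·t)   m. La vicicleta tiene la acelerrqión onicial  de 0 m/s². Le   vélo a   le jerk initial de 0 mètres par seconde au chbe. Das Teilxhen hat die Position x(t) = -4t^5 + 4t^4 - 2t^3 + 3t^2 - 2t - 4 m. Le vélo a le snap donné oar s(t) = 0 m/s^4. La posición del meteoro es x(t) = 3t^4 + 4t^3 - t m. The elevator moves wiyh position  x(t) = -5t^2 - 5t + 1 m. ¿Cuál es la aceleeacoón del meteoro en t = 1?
Partiendo de la posición x(t) = 3·t^4 + 4·t^3 - t, tomamos 2 derivadas. La derivada de la posición da la velocidad: v(t) = 12·t^3 + 12·t^2 - 1. La derivada de la velocidad da la aceleración: a(t) = 36·t^2 + 24·t. De la ecuación de la aceleración a(t) = 36·t^2 + 24·t, sustituimos t = 1 para obtener a = 60.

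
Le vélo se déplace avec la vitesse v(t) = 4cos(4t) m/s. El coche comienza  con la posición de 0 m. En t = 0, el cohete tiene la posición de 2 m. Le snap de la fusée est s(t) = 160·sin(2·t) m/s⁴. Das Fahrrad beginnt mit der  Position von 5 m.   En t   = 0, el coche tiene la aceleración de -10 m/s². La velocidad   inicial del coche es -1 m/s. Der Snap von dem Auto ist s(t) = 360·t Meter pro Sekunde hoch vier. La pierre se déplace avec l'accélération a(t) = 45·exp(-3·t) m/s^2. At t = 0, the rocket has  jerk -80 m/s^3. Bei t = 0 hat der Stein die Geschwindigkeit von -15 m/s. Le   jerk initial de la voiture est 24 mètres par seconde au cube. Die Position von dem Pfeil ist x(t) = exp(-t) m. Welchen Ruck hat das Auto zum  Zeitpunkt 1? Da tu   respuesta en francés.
Nous devons intégrer notre équation du snap s(t) = 360·t 1 fois. L'intégrale du snap, avec j(0) = 24, donne le jerk: j(t) = 180·t^2 + 24. Nous avons le jerk j(t) = 180·t^2 + 24. En substituant t = 1: j(1) = 204.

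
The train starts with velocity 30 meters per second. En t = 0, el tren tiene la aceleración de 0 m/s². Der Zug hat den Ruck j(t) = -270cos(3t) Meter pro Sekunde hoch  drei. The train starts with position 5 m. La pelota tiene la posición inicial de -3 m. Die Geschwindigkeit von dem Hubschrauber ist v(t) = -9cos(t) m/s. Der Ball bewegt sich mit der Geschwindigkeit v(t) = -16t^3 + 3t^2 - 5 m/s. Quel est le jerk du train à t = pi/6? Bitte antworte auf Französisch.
De l'équation du jerk j(t) = -270·cos(3·t), nous substituons t = pi/6 pour obtenir j = 0.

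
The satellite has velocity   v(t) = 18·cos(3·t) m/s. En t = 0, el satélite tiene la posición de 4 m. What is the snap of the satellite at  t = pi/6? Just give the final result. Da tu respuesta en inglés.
At t = pi/6, s = 486.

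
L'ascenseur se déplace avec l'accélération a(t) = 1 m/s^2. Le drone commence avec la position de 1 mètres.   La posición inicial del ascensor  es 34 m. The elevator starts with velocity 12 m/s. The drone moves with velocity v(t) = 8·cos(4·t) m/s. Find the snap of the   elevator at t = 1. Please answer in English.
Starting from acceleration a(t) = 1, we take 2 derivatives. Taking d/dt of a(t), we find j(t) = 0. Differentiating jerk, we get snap: s(t) = 0. From the given snap equation s(t) = 0, we substitute t = 1 to get s = 0.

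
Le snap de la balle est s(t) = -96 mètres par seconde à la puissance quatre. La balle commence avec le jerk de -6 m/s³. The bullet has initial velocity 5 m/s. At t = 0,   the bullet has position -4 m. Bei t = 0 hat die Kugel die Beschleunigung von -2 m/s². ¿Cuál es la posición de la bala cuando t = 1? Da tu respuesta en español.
Debemos encontrar la integral de nuestra ecuación del snap s(t) = -96 4 veces. La antiderivada del snap es la sacudida. Usando j(0) = -6, obtenemos j(t) = -96·t - 6. Tomando ∫j(t)dt y aplicando a(0) = -2, encontramos a(t) = -48·t^2 - 6·t - 2. Integrando la aceleración y usando la condición inicial v(0) = 5, obtenemos v(t) = -16·t^3 - 3·t^2 - 2·t + 5. Integrando la velocidad y usando la condición inicial x(0) = -4, obtenemos x(t) = -4·t^4 - t^3 - t^2 + 5·t - 4. Tenemos la posición x(t) = -4·t^4 - t^3 - t^2 + 5·t - 4. Sustituyendo t = 1: x(1) = -5.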